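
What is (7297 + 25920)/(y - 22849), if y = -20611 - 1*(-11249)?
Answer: -33217/32211 ≈ -1.0312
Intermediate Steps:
y = -9362 (y = -20611 + 11249 = -9362)
(7297 + 25920)/(y - 22849) = (7297 + 25920)/(-9362 - 22849) = 33217/(-32211) = 33217*(-1/32211) = -33217/32211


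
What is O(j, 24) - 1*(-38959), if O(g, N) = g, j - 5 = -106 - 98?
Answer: 38760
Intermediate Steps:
j = -199 (j = 5 + (-106 - 98) = 5 - 204 = -199)
O(j, 24) - 1*(-38959) = -199 - 1*(-38959) = -199 + 38959 = 38760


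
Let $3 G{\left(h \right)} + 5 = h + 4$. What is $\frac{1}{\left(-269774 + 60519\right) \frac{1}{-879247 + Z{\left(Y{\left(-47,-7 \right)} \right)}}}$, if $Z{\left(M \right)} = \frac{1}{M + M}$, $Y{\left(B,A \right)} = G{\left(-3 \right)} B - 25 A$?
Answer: $\frac{1253806219}{298397630} \approx 4.2018$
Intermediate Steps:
$G{\left(h \right)} = - \frac{1}{3} + \frac{h}{3}$ ($G{\left(h \right)} = - \frac{5}{3} + \frac{h + 4}{3} = - \frac{5}{3} + \frac{4 + h}{3} = - \frac{5}{3} + \left(\frac{4}{3} + \frac{h}{3}\right) = - \frac{1}{3} + \frac{h}{3}$)
$Y{\left(B,A \right)} = - 25 A - \frac{4 B}{3}$ ($Y{\left(B,A \right)} = \left(- \frac{1}{3} + \frac{1}{3} \left(-3\right)\right) B - 25 A = \left(- \frac{1}{3} - 1\right) B - 25 A = - \frac{4 B}{3} - 25 A = - 25 A - \frac{4 B}{3}$)
$Z{\left(M \right)} = \frac{1}{2 M}$
$\frac{1}{\left(-269774 + 60519\right) \frac{1}{-879247 + Z{\left(Y{\left(-47,-7 \right)} \right)}}} = \frac{1}{\left(-269774 + 60519\right) \frac{1}{-879247 + \frac{1}{2 \left(\left(-25\right) \left(-7\right) - - \frac{188}{3}\right)}}} = \frac{1}{\left(-209255\right) \frac{1}{-879247 + \frac{1}{2 \left(175 + \frac{188}{3}\right)}}} = \frac{1}{\left(-209255\right) \frac{1}{-879247 + \frac{1}{2 \cdot \frac{713}{3}}}} = \frac{1}{\left(-209255\right) \frac{1}{-879247 + \frac{1}{2} \cdot \frac{3}{713}}} = \frac{1}{\left(-209255\right) \frac{1}{-879247 + \frac{3}{1426}}} = \frac{1}{\left(-209255\right) \frac{1}{- \frac{1253806219}{1426}}} = \frac{1}{\left(-209255\right) \left(- \frac{1426}{1253806219}\right)} = \frac{1}{\frac{298397630}{1253806219}} = \frac{1253806219}{298397630}$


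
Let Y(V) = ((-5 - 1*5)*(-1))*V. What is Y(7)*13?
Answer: 910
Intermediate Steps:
Y(V) = 10*V (Y(V) = ((-5 - 5)*(-1))*V = (-10*(-1))*V = 10*V)
Y(7)*13 = (10*7)*13 = 70*13 = 910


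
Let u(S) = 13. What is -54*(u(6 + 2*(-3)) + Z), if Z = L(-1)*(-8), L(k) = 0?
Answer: -702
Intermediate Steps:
Z = 0 (Z = 0*(-8) = 0)
-54*(u(6 + 2*(-3)) + Z) = -54*(13 + 0) = -54*13 = -702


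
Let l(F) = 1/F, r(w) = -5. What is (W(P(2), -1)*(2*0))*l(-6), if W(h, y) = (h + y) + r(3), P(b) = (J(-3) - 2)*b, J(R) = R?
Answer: 0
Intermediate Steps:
P(b) = -5*b (P(b) = (-3 - 2)*b = -5*b)
W(h, y) = -5 + h + y (W(h, y) = (h + y) - 5 = -5 + h + y)
(W(P(2), -1)*(2*0))*l(-6) = ((-5 - 5*2 - 1)*(2*0))/(-6) = ((-5 - 10 - 1)*0)*(-⅙) = -16*0*(-⅙) = 0*(-⅙) = 0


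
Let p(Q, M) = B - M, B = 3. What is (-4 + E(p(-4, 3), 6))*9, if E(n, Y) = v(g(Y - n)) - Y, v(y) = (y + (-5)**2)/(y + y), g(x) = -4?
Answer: -909/8 ≈ -113.63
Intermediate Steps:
v(y) = (25 + y)/(2*y) (v(y) = (y + 25)/((2*y)) = (25 + y)*(1/(2*y)) = (25 + y)/(2*y))
p(Q, M) = 3 - M
E(n, Y) = -21/8 - Y (E(n, Y) = (1/2)*(25 - 4)/(-4) - Y = (1/2)*(-1/4)*21 - Y = -21/8 - Y)
(-4 + E(p(-4, 3), 6))*9 = (-4 + (-21/8 - 1*6))*9 = (-4 + (-21/8 - 6))*9 = (-4 - 69/8)*9 = -101/8*9 = -909/8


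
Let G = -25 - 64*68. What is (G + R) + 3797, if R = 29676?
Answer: 29096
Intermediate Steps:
G = -4377 (G = -25 - 4352 = -4377)
(G + R) + 3797 = (-4377 + 29676) + 3797 = 25299 + 3797 = 29096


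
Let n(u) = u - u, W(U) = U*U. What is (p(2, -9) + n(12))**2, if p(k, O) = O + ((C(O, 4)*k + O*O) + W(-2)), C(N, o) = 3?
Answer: 6724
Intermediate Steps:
W(U) = U**2
p(k, O) = 4 + O + O**2 + 3*k (p(k, O) = O + ((3*k + O*O) + (-2)**2) = O + ((3*k + O**2) + 4) = O + ((O**2 + 3*k) + 4) = O + (4 + O**2 + 3*k) = 4 + O + O**2 + 3*k)
n(u) = 0
(p(2, -9) + n(12))**2 = ((4 - 9 + (-9)**2 + 3*2) + 0)**2 = ((4 - 9 + 81 + 6) + 0)**2 = (82 + 0)**2 = 82**2 = 6724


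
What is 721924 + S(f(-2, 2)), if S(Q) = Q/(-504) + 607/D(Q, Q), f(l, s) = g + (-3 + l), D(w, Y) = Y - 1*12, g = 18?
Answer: 364155611/504 ≈ 7.2253e+5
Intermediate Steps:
D(w, Y) = -12 + Y (D(w, Y) = Y - 12 = -12 + Y)
f(l, s) = 15 + l (f(l, s) = 18 + (-3 + l) = 15 + l)
S(Q) = 607/(-12 + Q) - Q/504 (S(Q) = Q/(-504) + 607/(-12 + Q) = Q*(-1/504) + 607/(-12 + Q) = -Q/504 + 607/(-12 + Q) = 607/(-12 + Q) - Q/504)
721924 + S(f(-2, 2)) = 721924 + (305928 - (15 - 2)*(-12 + (15 - 2)))/(504*(-12 + (15 - 2))) = 721924 + (305928 - 1*13*(-12 + 13))/(504*(-12 + 13)) = 721924 + (1/504)*(305928 - 1*13*1)/1 = 721924 + (1/504)*1*(305928 - 13) = 721924 + (1/504)*1*305915 = 721924 + 305915/504 = 364155611/504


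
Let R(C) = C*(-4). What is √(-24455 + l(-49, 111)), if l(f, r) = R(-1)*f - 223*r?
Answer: 2*I*√12351 ≈ 222.27*I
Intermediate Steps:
R(C) = -4*C
l(f, r) = -223*r + 4*f (l(f, r) = (-4*(-1))*f - 223*r = 4*f - 223*r = -223*r + 4*f)
√(-24455 + l(-49, 111)) = √(-24455 + (-223*111 + 4*(-49))) = √(-24455 + (-24753 - 196)) = √(-24455 - 24949) = √(-49404) = 2*I*√12351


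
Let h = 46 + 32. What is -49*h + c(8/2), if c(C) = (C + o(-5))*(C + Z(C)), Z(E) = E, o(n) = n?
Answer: -3830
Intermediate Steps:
h = 78
c(C) = 2*C*(-5 + C) (c(C) = (C - 5)*(C + C) = (-5 + C)*(2*C) = 2*C*(-5 + C))
-49*h + c(8/2) = -49*78 + 2*(8/2)*(-5 + 8/2) = -3822 + 2*(8*(1/2))*(-5 + 8*(1/2)) = -3822 + 2*4*(-5 + 4) = -3822 + 2*4*(-1) = -3822 - 8 = -3830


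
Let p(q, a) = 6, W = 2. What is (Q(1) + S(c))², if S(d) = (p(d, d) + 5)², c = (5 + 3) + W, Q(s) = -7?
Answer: 12996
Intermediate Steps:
c = 10 (c = (5 + 3) + 2 = 8 + 2 = 10)
S(d) = 121 (S(d) = (6 + 5)² = 11² = 121)
(Q(1) + S(c))² = (-7 + 121)² = 114² = 12996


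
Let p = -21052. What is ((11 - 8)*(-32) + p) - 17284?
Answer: -38432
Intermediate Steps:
((11 - 8)*(-32) + p) - 17284 = ((11 - 8)*(-32) - 21052) - 17284 = (3*(-32) - 21052) - 17284 = (-96 - 21052) - 17284 = -21148 - 17284 = -38432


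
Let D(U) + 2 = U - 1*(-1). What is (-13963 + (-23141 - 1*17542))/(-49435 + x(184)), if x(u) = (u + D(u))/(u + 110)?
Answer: 16065924/14533523 ≈ 1.1054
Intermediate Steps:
D(U) = -1 + U (D(U) = -2 + (U - 1*(-1)) = -2 + (U + 1) = -2 + (1 + U) = -1 + U)
x(u) = (-1 + 2*u)/(110 + u) (x(u) = (u + (-1 + u))/(u + 110) = (-1 + 2*u)/(110 + u))
(-13963 + (-23141 - 1*17542))/(-49435 + x(184)) = (-13963 + (-23141 - 1*17542))/(-49435 + (-1 + 2*184)/(110 + 184)) = (-13963 + (-23141 - 17542))/(-49435 + (-1 + 368)/294) = (-13963 - 40683)/(-49435 + (1/294)*367) = -54646/(-49435 + 367/294) = -54646/(-14533523/294) = -54646*(-294/14533523) = 16065924/14533523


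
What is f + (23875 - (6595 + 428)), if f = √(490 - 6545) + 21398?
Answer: 38250 + I*√6055 ≈ 38250.0 + 77.814*I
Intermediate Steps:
f = 21398 + I*√6055 (f = √(-6055) + 21398 = I*√6055 + 21398 = 21398 + I*√6055 ≈ 21398.0 + 77.814*I)
f + (23875 - (6595 + 428)) = (21398 + I*√6055) + (23875 - (6595 + 428)) = (21398 + I*√6055) + (23875 - 1*7023) = (21398 + I*√6055) + (23875 - 7023) = (21398 + I*√6055) + 16852 = 38250 + I*√6055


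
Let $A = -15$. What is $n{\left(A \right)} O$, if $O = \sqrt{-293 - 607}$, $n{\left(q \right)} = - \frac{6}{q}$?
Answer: $12 i \approx 12.0 i$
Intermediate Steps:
$O = 30 i$ ($O = \sqrt{-900} = 30 i \approx 30.0 i$)
$n{\left(A \right)} O = - \frac{6}{-15} \cdot 30 i = \left(-6\right) \left(- \frac{1}{15}\right) 30 i = \frac{2 \cdot 30 i}{5} = 12 i$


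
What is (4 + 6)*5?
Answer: 50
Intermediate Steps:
(4 + 6)*5 = 10*5 = 50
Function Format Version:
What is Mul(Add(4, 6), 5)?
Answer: 50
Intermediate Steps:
Mul(Add(4, 6), 5) = Mul(10, 5) = 50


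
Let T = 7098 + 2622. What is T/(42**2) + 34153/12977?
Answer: 5177287/635873 ≈ 8.1420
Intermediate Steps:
T = 9720
T/(42**2) + 34153/12977 = 9720/(42**2) + 34153/12977 = 9720/1764 + 34153*(1/12977) = 9720*(1/1764) + 34153/12977 = 270/49 + 34153/12977 = 5177287/635873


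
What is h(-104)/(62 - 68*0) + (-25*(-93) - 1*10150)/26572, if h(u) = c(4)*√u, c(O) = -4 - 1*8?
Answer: -7825/26572 - 12*I*√26/31 ≈ -0.29448 - 1.9738*I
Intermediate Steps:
c(O) = -12 (c(O) = -4 - 8 = -12)
h(u) = -12*√u
h(-104)/(62 - 68*0) + (-25*(-93) - 1*10150)/26572 = (-24*I*√26)/(62 - 68*0) + (-25*(-93) - 1*10150)/26572 = (-24*I*√26)/(62 + 0) + (2325 - 10150)*(1/26572) = -24*I*√26/62 - 7825*1/26572 = -24*I*√26*(1/62) - 7825/26572 = -12*I*√26/31 - 7825/26572 = -7825/26572 - 12*I*√26/31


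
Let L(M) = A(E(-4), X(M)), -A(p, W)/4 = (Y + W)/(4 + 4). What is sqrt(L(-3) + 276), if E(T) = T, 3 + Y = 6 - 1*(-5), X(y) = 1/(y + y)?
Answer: sqrt(9795)/6 ≈ 16.495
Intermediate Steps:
X(y) = 1/(2*y)
Y = 8 (Y = -3 + (6 - 1*(-5)) = -3 + (6 + 5) = -3 + 11 = 8)
A(p, W) = -4 - W/2 (A(p, W) = -4*(8 + W)/(4 + 4) = -4*(8 + W)/8 = -4*(1 + W/8) = -4 - W/2)
L(M) = -4 - 1/(4*M)
sqrt(L(-3) + 276) = sqrt((-4 - 1/4/(-3)) + 276) = sqrt((-4 - 1/4*(-1/3)) + 276) = sqrt((-4 + 1/12) + 276) = sqrt(-47/12 + 276) = sqrt(3265/12) = sqrt(9795)/6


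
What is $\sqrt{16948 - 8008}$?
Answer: $2 \sqrt{2235} \approx 94.552$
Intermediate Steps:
$\sqrt{16948 - 8008} = \sqrt{8940} = 2 \sqrt{2235}$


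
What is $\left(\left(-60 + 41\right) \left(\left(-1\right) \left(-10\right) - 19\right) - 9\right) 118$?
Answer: $19116$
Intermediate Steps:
$\left(\left(-60 + 41\right) \left(\left(-1\right) \left(-10\right) - 19\right) - 9\right) 118 = \left(- 19 \left(10 - 19\right) - 9\right) 118 = \left(\left(-19\right) \left(-9\right) - 9\right) 118 = \left(171 - 9\right) 118 = 162 \cdot 118 = 19116$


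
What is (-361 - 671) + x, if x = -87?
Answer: -1119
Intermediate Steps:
(-361 - 671) + x = (-361 - 671) - 87 = -1032 - 87 = -1119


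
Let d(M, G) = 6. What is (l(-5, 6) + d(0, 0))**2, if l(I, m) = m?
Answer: 144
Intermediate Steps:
(l(-5, 6) + d(0, 0))**2 = (6 + 6)**2 = 12**2 = 144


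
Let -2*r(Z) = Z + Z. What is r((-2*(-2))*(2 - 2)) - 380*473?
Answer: -179740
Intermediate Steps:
r(Z) = -Z (r(Z) = -(Z + Z)/2 = -Z)
r((-2*(-2))*(2 - 2)) - 380*473 = -(-2*(-2))*(2 - 2) - 380*473 = -4*0 - 179740 = -1*0 - 179740 = 0 - 179740 = -179740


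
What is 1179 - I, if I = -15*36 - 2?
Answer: 1721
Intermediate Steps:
I = -542 (I = -540 - 2 = -542)
1179 - I = 1179 - 1*(-542) = 1179 + 542 = 1721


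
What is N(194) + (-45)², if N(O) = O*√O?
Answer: 2025 + 194*√194 ≈ 4727.1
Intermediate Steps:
N(O) = O^(3/2)
N(194) + (-45)² = 194^(3/2) + (-45)² = 194*√194 + 2025 = 2025 + 194*√194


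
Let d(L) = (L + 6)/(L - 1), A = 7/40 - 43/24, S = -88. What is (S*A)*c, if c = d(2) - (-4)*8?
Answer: 17072/3 ≈ 5690.7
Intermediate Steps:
A = -97/60 (A = 7*(1/40) - 43*1/24 = 7/40 - 43/24 = -97/60 ≈ -1.6167)
d(L) = (6 + L)/(-1 + L)
c = 40 (c = (6 + 2)/(-1 + 2) - (-4)*8 = 8/1 - 1*(-32) = 1*8 + 32 = 8 + 32 = 40)
(S*A)*c = -88*(-97/60)*40 = (2134/15)*40 = 17072/3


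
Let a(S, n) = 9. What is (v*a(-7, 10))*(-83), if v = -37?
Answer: 27639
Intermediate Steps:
(v*a(-7, 10))*(-83) = -37*9*(-83) = -333*(-83) = 27639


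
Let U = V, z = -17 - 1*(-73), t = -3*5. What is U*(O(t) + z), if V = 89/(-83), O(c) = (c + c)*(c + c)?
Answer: -85084/83 ≈ -1025.1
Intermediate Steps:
t = -15
O(c) = 4*c² (O(c) = (2*c)*(2*c) = 4*c²)
z = 56 (z = -17 + 73 = 56)
V = -89/83 (V = 89*(-1/83) = -89/83 ≈ -1.0723)
U = -89/83 ≈ -1.0723
U*(O(t) + z) = -89*(4*(-15)² + 56)/83 = -89*(4*225 + 56)/83 = -89*(900 + 56)/83 = -89/83*956 = -85084/83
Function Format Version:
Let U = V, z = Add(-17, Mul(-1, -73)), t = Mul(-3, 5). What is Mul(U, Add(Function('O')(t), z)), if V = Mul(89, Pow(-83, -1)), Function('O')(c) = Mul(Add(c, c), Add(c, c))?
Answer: Rational(-85084, 83) ≈ -1025.1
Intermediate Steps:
t = -15
Function('O')(c) = Mul(4, Pow(c, 2)) (Function('O')(c) = Mul(Mul(2, c), Mul(2, c)) = Mul(4, Pow(c, 2)))
z = 56 (z = Add(-17, 73) = 56)
V = Rational(-89, 83) (V = Mul(89, Rational(-1, 83)) = Rational(-89, 83) ≈ -1.0723)
U = Rational(-89, 83) ≈ -1.0723
Mul(U, Add(Function('O')(t), z)) = Mul(Rational(-89, 83), Add(Mul(4, Pow(-15, 2)), 56)) = Mul(Rational(-89, 83), Add(Mul(4, 225), 56)) = Mul(Rational(-89, 83), Add(900, 56)) = Mul(Rational(-89, 83), 956) = Rational(-85084, 83)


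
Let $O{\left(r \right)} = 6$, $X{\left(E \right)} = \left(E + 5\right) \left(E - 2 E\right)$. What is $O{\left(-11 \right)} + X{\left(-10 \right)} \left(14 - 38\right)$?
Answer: $1206$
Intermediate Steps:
$X{\left(E \right)} = - E \left(5 + E\right)$ ($X{\left(E \right)} = \left(5 + E\right) \left(- E\right) = - E \left(5 + E\right)$)
$O{\left(-11 \right)} + X{\left(-10 \right)} \left(14 - 38\right) = 6 + \left(-1\right) \left(-10\right) \left(5 - 10\right) \left(14 - 38\right) = 6 + \left(-1\right) \left(-10\right) \left(-5\right) \left(-24\right) = 6 - -1200 = 6 + 1200 = 1206$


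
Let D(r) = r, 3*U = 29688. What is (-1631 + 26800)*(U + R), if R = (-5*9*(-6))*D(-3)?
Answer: 228685534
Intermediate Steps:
U = 9896 (U = (1/3)*29688 = 9896)
R = -810 (R = (-5*9*(-6))*(-3) = -45*(-6)*(-3) = 270*(-3) = -810)
(-1631 + 26800)*(U + R) = (-1631 + 26800)*(9896 - 810) = 25169*9086 = 228685534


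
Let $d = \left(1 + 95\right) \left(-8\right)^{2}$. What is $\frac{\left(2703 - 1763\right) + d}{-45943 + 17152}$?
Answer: $- \frac{1012}{4113} \approx -0.24605$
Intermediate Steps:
$d = 6144$ ($d = 96 \cdot 64 = 6144$)
$\frac{\left(2703 - 1763\right) + d}{-45943 + 17152} = \frac{\left(2703 - 1763\right) + 6144}{-45943 + 17152} = \frac{\left(2703 - 1763\right) + 6144}{-28791} = \left(940 + 6144\right) \left(- \frac{1}{28791}\right) = 7084 \left(- \frac{1}{28791}\right) = - \frac{1012}{4113}$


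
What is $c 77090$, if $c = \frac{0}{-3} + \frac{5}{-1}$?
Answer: $-385450$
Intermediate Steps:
$c = -5$ ($c = 0 \left(- \frac{1}{3}\right) + 5 \left(-1\right) = 0 - 5 = -5$)
$c 77090 = \left(-5\right) 77090 = -385450$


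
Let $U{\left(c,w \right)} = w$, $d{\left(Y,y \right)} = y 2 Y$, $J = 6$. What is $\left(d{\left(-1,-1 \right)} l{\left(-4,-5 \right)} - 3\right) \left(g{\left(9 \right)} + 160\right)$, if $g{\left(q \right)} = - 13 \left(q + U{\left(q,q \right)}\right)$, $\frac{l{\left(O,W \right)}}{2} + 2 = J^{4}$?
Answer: $-382802$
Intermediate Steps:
$d{\left(Y,y \right)} = 2 Y y$ ($d{\left(Y,y \right)} = 2 y Y = 2 Y y$)
$l{\left(O,W \right)} = 2588$ ($l{\left(O,W \right)} = -4 + 2 \cdot 6^{4} = -4 + 2 \cdot 1296 = -4 + 2592 = 2588$)
$g{\left(q \right)} = - 26 q$ ($g{\left(q \right)} = - 13 \left(q + q\right) = - 13 \cdot 2 q = - 26 q$)
$\left(d{\left(-1,-1 \right)} l{\left(-4,-5 \right)} - 3\right) \left(g{\left(9 \right)} + 160\right) = \left(2 \left(-1\right) \left(-1\right) 2588 - 3\right) \left(\left(-26\right) 9 + 160\right) = \left(2 \cdot 2588 - 3\right) \left(-234 + 160\right) = \left(5176 - 3\right) \left(-74\right) = 5173 \left(-74\right) = -382802$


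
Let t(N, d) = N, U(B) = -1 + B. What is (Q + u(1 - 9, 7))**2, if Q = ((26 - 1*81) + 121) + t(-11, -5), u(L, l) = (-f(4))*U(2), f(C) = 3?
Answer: 2704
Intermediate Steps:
u(L, l) = -3 (u(L, l) = (-1*3)*(-1 + 2) = -3*1 = -3)
Q = 55 (Q = ((26 - 1*81) + 121) - 11 = ((26 - 81) + 121) - 11 = (-55 + 121) - 11 = 66 - 11 = 55)
(Q + u(1 - 9, 7))**2 = (55 - 3)**2 = 52**2 = 2704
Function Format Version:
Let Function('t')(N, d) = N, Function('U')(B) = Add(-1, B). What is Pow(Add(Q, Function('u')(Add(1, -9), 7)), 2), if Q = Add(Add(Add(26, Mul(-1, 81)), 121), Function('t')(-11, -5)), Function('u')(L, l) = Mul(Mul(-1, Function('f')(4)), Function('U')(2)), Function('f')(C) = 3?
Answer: 2704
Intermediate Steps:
Function('u')(L, l) = -3 (Function('u')(L, l) = Mul(Mul(-1, 3), Add(-1, 2)) = Mul(-3, 1) = -3)
Q = 55 (Q = Add(Add(Add(26, Mul(-1, 81)), 121), -11) = Add(Add(Add(26, -81), 121), -11) = Add(Add(-55, 121), -11) = Add(66, -11) = 55)
Pow(Add(Q, Function('u')(Add(1, -9), 7)), 2) = Pow(Add(55, -3), 2) = Pow(52, 2) = 2704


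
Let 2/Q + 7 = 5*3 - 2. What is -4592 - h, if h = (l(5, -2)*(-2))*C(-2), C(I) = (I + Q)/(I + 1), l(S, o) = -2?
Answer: -13796/3 ≈ -4598.7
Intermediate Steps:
Q = ⅓ (Q = 2/(-7 + (5*3 - 2)) = 2/(-7 + (15 - 2)) = 2/(-7 + 13) = 2/6 = 2*(⅙) = ⅓ ≈ 0.33333)
C(I) = (⅓ + I)/(1 + I) (C(I) = (I + ⅓)/(I + 1) = (⅓ + I)/(1 + I))
h = 20/3 (h = (-2*(-2))*((⅓ - 2)/(1 - 2)) = 4*(-5/3/(-1)) = 4*(-1*(-5/3)) = 4*(5/3) = 20/3 ≈ 6.6667)
-4592 - h = -4592 - 1*20/3 = -4592 - 20/3 = -13796/3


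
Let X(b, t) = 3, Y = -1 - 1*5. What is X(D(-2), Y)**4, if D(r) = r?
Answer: 81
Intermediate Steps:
Y = -6 (Y = -1 - 5 = -6)
X(D(-2), Y)**4 = 3**4 = 81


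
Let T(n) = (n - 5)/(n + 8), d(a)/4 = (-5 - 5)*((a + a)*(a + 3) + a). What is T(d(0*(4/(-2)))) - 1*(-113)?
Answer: 899/8 ≈ 112.38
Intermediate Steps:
d(a) = -40*a - 80*a*(3 + a) (d(a) = 4*((-5 - 5)*((a + a)*(a + 3) + a)) = 4*(-10*((2*a)*(3 + a) + a)) = 4*(-10*(2*a*(3 + a) + a)) = 4*(-10*(a + 2*a*(3 + a))) = 4*(-10*a - 20*a*(3 + a)) = -40*a - 80*a*(3 + a))
T(n) = (-5 + n)/(8 + n)
T(d(0*(4/(-2)))) - 1*(-113) = (-5 - 40*0*(4/(-2))*(7 + 2*(0*(4/(-2)))))/(8 - 40*0*(4/(-2))*(7 + 2*(0*(4/(-2))))) - 1*(-113) = (-5 - 40*0*(4*(-½))*(7 + 2*(0*(4*(-½)))))/(8 - 40*0*(4*(-½))*(7 + 2*(0*(4*(-½))))) + 113 = (-5 - 40*0*(-2)*(7 + 2*(0*(-2))))/(8 - 40*0*(-2)*(7 + 2*(0*(-2)))) + 113 = (-5 - 40*0*(7 + 2*0))/(8 - 40*0*(7 + 2*0)) + 113 = (-5 - 40*0*(7 + 0))/(8 - 40*0*(7 + 0)) + 113 = (-5 - 40*0*7)/(8 - 40*0*7) + 113 = (-5 + 0)/(8 + 0) + 113 = -5/8 + 113 = 899/8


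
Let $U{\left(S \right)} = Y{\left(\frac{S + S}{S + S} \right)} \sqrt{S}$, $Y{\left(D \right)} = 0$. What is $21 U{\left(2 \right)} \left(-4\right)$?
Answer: $0$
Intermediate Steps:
$U{\left(S \right)} = 0$ ($U{\left(S \right)} = 0 \sqrt{S} = 0$)
$21 U{\left(2 \right)} \left(-4\right) = 21 \cdot 0 \left(-4\right) = 0 \left(-4\right) = 0$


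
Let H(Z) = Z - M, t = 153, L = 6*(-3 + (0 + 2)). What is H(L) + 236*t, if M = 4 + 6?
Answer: 36092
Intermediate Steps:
M = 10
L = -6 (L = 6*(-3 + 2) = 6*(-1) = -6)
H(Z) = -10 + Z (H(Z) = Z - 1*10 = Z - 10 = -10 + Z)
H(L) + 236*t = (-10 - 6) + 236*153 = -16 + 36108 = 36092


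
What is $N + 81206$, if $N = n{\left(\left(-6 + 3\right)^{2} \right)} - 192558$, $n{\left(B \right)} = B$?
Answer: $-111343$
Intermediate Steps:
$N = -192549$ ($N = \left(-6 + 3\right)^{2} - 192558 = \left(-3\right)^{2} - 192558 = 9 - 192558 = -192549$)
$N + 81206 = -192549 + 81206 = -111343$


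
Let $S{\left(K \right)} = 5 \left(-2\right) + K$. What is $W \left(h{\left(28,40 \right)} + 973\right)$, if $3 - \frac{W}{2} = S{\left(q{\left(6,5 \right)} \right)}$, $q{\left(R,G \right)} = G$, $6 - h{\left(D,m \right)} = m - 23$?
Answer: $15392$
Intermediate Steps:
$h{\left(D,m \right)} = 29 - m$ ($h{\left(D,m \right)} = 6 - \left(m - 23\right) = 6 - \left(-23 + m\right) = 29 - m$)
$S{\left(K \right)} = -10 + K$
$W = 16$ ($W = 6 - 2 \left(-10 + 5\right) = 6 - -10 = 6 + 10 = 16$)
$W \left(h{\left(28,40 \right)} + 973\right) = 16 \left(\left(29 - 40\right) + 973\right) = 16 \left(-11 + 973\right) = 16 \cdot 962 = 15392$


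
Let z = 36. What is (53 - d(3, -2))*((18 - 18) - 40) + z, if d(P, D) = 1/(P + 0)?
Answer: -6212/3 ≈ -2070.7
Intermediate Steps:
d(P, D) = 1/P
(53 - d(3, -2))*((18 - 18) - 40) + z = (53 - 1/3)*((18 - 18) - 40) + 36 = (53 - 1*1/3)*(0 - 40) + 36 = (53 - 1/3)*(-40) + 36 = (158/3)*(-40) + 36 = -6320/3 + 36 = -6212/3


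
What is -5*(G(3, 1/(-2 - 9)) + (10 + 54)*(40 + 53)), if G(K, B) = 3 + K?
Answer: -29790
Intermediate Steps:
-5*(G(3, 1/(-2 - 9)) + (10 + 54)*(40 + 53)) = -5*((3 + 3) + (10 + 54)*(40 + 53)) = -5*(6 + 64*93) = -5*(6 + 5952) = -5*5958 = -29790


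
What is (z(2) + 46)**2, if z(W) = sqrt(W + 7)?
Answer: 2401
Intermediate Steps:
z(W) = sqrt(7 + W)
(z(2) + 46)**2 = (sqrt(7 + 2) + 46)**2 = (sqrt(9) + 46)**2 = (3 + 46)**2 = 49**2 = 2401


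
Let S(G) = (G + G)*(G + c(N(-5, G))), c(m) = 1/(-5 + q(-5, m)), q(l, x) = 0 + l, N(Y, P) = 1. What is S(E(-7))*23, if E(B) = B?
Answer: 11431/5 ≈ 2286.2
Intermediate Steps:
q(l, x) = l
c(m) = -1/10 (c(m) = 1/(-5 - 5) = 1/(-10) = -1/10)
S(G) = 2*G*(-1/10 + G) (S(G) = (G + G)*(G - 1/10) = (2*G)*(-1/10 + G) = 2*G*(-1/10 + G))
S(E(-7))*23 = ((1/5)*(-7)*(-1 + 10*(-7)))*23 = ((1/5)*(-7)*(-1 - 70))*23 = ((1/5)*(-7)*(-71))*23 = (497/5)*23 = 11431/5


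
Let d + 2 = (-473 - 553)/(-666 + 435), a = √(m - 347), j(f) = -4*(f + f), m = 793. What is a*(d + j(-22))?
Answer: 13740*√446/77 ≈ 3768.5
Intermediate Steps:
j(f) = -8*f
a = √446 (a = √(793 - 347) = √446 ≈ 21.119)
d = 188/77 (d = -2 + (-473 - 553)/(-666 + 435) = -2 - 1026/(-231) = -2 - 1026*(-1/231) = -2 + 342/77 = 188/77 ≈ 2.4416)
a*(d + j(-22)) = √446*(188/77 - 8*(-22)) = √446*(188/77 + 176) = √446*(13740/77) = 13740*√446/77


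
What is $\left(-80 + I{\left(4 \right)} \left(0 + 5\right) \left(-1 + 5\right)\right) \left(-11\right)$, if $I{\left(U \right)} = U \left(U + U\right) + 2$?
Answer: $-6600$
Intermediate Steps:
$I{\left(U \right)} = 2 + 2 U^{2}$ ($I{\left(U \right)} = U 2 U + 2 = 2 U^{2} + 2 = 2 + 2 U^{2}$)
$\left(-80 + I{\left(4 \right)} \left(0 + 5\right) \left(-1 + 5\right)\right) \left(-11\right) = \left(-80 + \left(2 + 2 \cdot 4^{2}\right) \left(0 + 5\right) \left(-1 + 5\right)\right) \left(-11\right) = \left(-80 + \left(2 + 2 \cdot 16\right) 5 \cdot 4\right) \left(-11\right) = \left(-80 + \left(2 + 32\right) 5 \cdot 4\right) \left(-11\right) = \left(-80 + 34 \cdot 5 \cdot 4\right) \left(-11\right) = \left(-80 + 170 \cdot 4\right) \left(-11\right) = \left(-80 + 680\right) \left(-11\right) = 600 \left(-11\right) = -6600$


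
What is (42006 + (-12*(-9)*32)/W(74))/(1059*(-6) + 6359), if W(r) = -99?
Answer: 461682/55 ≈ 8394.2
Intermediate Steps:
(42006 + (-12*(-9)*32)/W(74))/(1059*(-6) + 6359) = (42006 + (-12*(-9)*32)/(-99))/(1059*(-6) + 6359) = (42006 + (108*32)*(-1/99))/(-6354 + 6359) = (42006 + 3456*(-1/99))/5 = (42006 - 384/11)*(⅕) = (461682/11)*(⅕) = 461682/55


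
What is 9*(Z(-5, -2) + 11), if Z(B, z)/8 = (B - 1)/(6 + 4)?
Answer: 279/5 ≈ 55.800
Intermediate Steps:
Z(B, z) = -⅘ + 4*B/5 (Z(B, z) = 8*((B - 1)/(6 + 4)) = 8*((-1 + B)/10) = 8*((-1 + B)*(⅒)) = 8*(-⅒ + B/10) = -⅘ + 4*B/5)
9*(Z(-5, -2) + 11) = 9*((-⅘ + (⅘)*(-5)) + 11) = 9*((-⅘ - 4) + 11) = 9*(-24/5 + 11) = 9*(31/5) = 279/5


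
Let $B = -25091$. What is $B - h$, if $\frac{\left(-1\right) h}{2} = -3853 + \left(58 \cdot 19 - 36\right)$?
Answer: $-30665$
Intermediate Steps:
$h = 5574$ ($h = - 2 \left(-3853 + \left(58 \cdot 19 - 36\right)\right) = - 2 \left(-3853 + \left(1102 - 36\right)\right) = - 2 \left(-3853 + 1066\right) = \left(-2\right) \left(-2787\right) = 5574$)
$B - h = -25091 - 5574 = -30665$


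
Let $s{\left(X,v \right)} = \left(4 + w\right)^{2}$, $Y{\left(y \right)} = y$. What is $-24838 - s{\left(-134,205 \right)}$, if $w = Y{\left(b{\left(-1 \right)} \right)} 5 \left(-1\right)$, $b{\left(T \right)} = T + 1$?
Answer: $-24854$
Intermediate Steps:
$b{\left(T \right)} = 1 + T$
$w = 0$ ($w = \left(1 - 1\right) 5 \left(-1\right) = 0 \cdot 5 \left(-1\right) = 0 \left(-1\right) = 0$)
$s{\left(X,v \right)} = 16$ ($s{\left(X,v \right)} = \left(4 + 0\right)^{2} = 4^{2} = 16$)
$-24838 - s{\left(-134,205 \right)} = -24838 - 16 = -24854$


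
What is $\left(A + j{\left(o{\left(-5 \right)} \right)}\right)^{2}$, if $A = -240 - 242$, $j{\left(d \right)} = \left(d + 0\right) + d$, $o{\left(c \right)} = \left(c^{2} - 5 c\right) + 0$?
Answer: $145924$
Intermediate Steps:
$o{\left(c \right)} = c^{2} - 5 c$
$j{\left(d \right)} = 2 d$ ($j{\left(d \right)} = d + d = 2 d$)
$A = -482$
$\left(A + j{\left(o{\left(-5 \right)} \right)}\right)^{2} = \left(-482 + 2 \left(- 5 \left(-5 - 5\right)\right)\right)^{2} = \left(-482 + 2 \left(\left(-5\right) \left(-10\right)\right)\right)^{2} = \left(-482 + 2 \cdot 50\right)^{2} = \left(-482 + 100\right)^{2} = \left(-382\right)^{2} = 145924$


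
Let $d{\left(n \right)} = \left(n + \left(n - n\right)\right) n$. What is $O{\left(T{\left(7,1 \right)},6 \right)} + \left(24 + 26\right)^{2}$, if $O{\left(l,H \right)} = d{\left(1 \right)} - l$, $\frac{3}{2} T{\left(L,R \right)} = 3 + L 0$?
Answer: $2499$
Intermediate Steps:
$d{\left(n \right)} = n^{2}$ ($d{\left(n \right)} = \left(n + 0\right) n = n n = n^{2}$)
$T{\left(L,R \right)} = 2$ ($T{\left(L,R \right)} = \frac{2 \left(3 + L 0\right)}{3} = \frac{2 \left(3 + 0\right)}{3} = \frac{2}{3} \cdot 3 = 2$)
$O{\left(l,H \right)} = 1 - l$ ($O{\left(l,H \right)} = 1^{2} - l = 1 - l$)
$O{\left(T{\left(7,1 \right)},6 \right)} + \left(24 + 26\right)^{2} = \left(1 - 2\right) + \left(24 + 26\right)^{2} = \left(1 - 2\right) + 50^{2} = -1 + 2500 = 2499$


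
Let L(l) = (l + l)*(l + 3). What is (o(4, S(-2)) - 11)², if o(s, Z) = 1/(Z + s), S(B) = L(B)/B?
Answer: 4225/36 ≈ 117.36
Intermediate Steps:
L(l) = 2*l*(3 + l) (L(l) = (2*l)*(3 + l) = 2*l*(3 + l))
S(B) = 6 + 2*B (S(B) = (2*B*(3 + B))/B = 6 + 2*B)
(o(4, S(-2)) - 11)² = (1/((6 + 2*(-2)) + 4) - 11)² = (1/((6 - 4) + 4) - 11)² = (1/(2 + 4) - 11)² = (1/6 - 11)² = (⅙ - 11)² = (-65/6)² = 4225/36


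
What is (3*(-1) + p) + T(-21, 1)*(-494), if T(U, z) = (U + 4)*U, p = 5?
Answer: -176356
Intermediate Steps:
T(U, z) = U*(4 + U) (T(U, z) = (4 + U)*U = U*(4 + U))
(3*(-1) + p) + T(-21, 1)*(-494) = (3*(-1) + 5) - 21*(4 - 21)*(-494) = (-3 + 5) - 21*(-17)*(-494) = 2 + 357*(-494) = 2 - 176358 = -176356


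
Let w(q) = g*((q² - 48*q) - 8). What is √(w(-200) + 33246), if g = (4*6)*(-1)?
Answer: I*√1156962 ≈ 1075.6*I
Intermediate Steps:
g = -24 (g = 24*(-1) = -24)
w(q) = 192 - 24*q² + 1152*q (w(q) = -24*((q² - 48*q) - 8) = -24*(-8 + q² - 48*q) = 192 - 24*q² + 1152*q)
√(w(-200) + 33246) = √((192 - 24*(-200)² + 1152*(-200)) + 33246) = √((192 - 24*40000 - 230400) + 33246) = √((192 - 960000 - 230400) + 33246) = √(-1190208 + 33246) = √(-1156962) = I*√1156962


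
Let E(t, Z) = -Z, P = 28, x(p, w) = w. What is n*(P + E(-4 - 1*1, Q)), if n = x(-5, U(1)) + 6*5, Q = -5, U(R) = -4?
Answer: 858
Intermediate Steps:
n = 26 (n = -4 + 6*5 = -4 + 30 = 26)
n*(P + E(-4 - 1*1, Q)) = 26*(28 - 1*(-5)) = 26*(28 + 5) = 26*33 = 858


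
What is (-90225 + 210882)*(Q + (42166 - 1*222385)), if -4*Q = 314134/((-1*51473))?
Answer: -2238509275786299/102946 ≈ -2.1744e+10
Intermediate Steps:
Q = 157067/102946 (Q = -157067/(2*((-1*51473))) = -157067/(2*(-51473)) = -157067*(-1)/(2*51473) = -1/4*(-314134/51473) = 157067/102946 ≈ 1.5257)
(-90225 + 210882)*(Q + (42166 - 1*222385)) = (-90225 + 210882)*(157067/102946 + (42166 - 1*222385)) = 120657*(157067/102946 + (42166 - 222385)) = 120657*(157067/102946 - 180219) = 120657*(-18552668107/102946) = -2238509275786299/102946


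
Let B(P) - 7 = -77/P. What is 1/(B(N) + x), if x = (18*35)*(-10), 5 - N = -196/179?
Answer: -1091/6879446 ≈ -0.00015859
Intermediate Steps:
N = 1091/179 (N = 5 - (-196)/179 = 5 - 1*(-196/179) = 5 + 196/179 = 1091/179 ≈ 6.0950)
B(P) = 7 - 77/P
x = -6300 (x = 630*(-10) = -6300)
1/(B(N) + x) = 1/((7 - 77/1091/179) - 6300) = 1/((7 - 77*179/1091) - 6300) = 1/((7 - 13783/1091) - 6300) = 1/(-6146/1091 - 6300) = 1/(-6879446/1091) = -1091/6879446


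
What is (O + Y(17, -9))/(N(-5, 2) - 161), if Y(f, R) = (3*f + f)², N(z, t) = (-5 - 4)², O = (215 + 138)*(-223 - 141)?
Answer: 30967/20 ≈ 1548.3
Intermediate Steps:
O = -128492 (O = 353*(-364) = -128492)
N(z, t) = 81 (N(z, t) = (-9)² = 81)
Y(f, R) = 16*f² (Y(f, R) = (4*f)² = 16*f²)
(O + Y(17, -9))/(N(-5, 2) - 161) = (-128492 + 16*17²)/(81 - 161) = (-128492 + 16*289)/(-80) = (-128492 + 4624)*(-1/80) = -123868*(-1/80) = 30967/20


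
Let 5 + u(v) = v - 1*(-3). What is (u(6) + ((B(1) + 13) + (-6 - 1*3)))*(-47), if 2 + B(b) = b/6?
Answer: -1739/6 ≈ -289.83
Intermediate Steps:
B(b) = -2 + b/6
u(v) = -2 + v (u(v) = -5 + (v - 1*(-3)) = -5 + (v + 3) = -5 + (3 + v) = -2 + v)
(u(6) + ((B(1) + 13) + (-6 - 1*3)))*(-47) = ((-2 + 6) + (((-2 + (⅙)*1) + 13) + (-6 - 1*3)))*(-47) = (4 + (((-2 + ⅙) + 13) + (-6 - 3)))*(-47) = (4 + ((-11/6 + 13) - 9))*(-47) = (4 + (67/6 - 9))*(-47) = (4 + 13/6)*(-47) = (37/6)*(-47) = -1739/6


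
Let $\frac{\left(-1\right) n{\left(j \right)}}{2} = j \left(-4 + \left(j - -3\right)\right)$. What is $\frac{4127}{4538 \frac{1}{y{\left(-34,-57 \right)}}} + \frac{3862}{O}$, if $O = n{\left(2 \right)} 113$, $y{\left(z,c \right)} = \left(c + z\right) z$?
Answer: $\frac{1438508555}{512794} \approx 2805.2$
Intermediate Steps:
$n{\left(j \right)} = - 2 j \left(-1 + j\right)$ ($n{\left(j \right)} = - 2 j \left(-4 + \left(j - -3\right)\right) = - 2 j \left(-4 + \left(j + 3\right)\right) = - 2 j \left(-4 + \left(3 + j\right)\right) = - 2 j \left(-1 + j\right)$)
$y{\left(z,c \right)} = z \left(c + z\right)$
$O = -452$ ($O = 2 \cdot 2 \left(1 - 2\right) 113 = 2 \cdot 2 \left(-1\right) 113 = \left(-4\right) 113 = -452$)
$\frac{4127}{4538 \frac{1}{y{\left(-34,-57 \right)}}} + \frac{3862}{O} = \frac{4127}{4538 \frac{1}{\left(-34\right) \left(-57 - 34\right)}} + \frac{3862}{-452} = \frac{4127}{4538 \frac{1}{\left(-34\right) \left(-91\right)}} + 3862 \left(- \frac{1}{452}\right) = \frac{4127}{4538 \cdot \frac{1}{3094}} - \frac{1931}{226} = \frac{4127}{\frac{2269}{1547}} - \frac{1931}{226} = 4127 \cdot \frac{1547}{2269} - \frac{1931}{226} = \frac{6384469}{2269} - \frac{1931}{226} = \frac{1438508555}{512794}$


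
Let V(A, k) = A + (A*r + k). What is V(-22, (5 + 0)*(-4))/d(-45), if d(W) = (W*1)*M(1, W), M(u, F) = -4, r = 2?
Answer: -43/90 ≈ -0.47778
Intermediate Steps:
V(A, k) = k + 3*A (V(A, k) = A + (A*2 + k) = A + (2*A + k) = A + (k + 2*A) = k + 3*A)
d(W) = -4*W (d(W) = (W*1)*(-4) = W*(-4) = -4*W)
V(-22, (5 + 0)*(-4))/d(-45) = ((5 + 0)*(-4) + 3*(-22))/((-4*(-45))) = (5*(-4) - 66)/180 = (-20 - 66)*(1/180) = -86*1/180 = -43/90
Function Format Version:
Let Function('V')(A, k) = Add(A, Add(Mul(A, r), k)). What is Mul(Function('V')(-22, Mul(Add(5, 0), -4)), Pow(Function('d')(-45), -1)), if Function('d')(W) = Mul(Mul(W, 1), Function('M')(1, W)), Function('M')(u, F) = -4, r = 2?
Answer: Rational(-43, 90) ≈ -0.47778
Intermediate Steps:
Function('V')(A, k) = Add(k, Mul(3, A)) (Function('V')(A, k) = Add(A, Add(Mul(A, 2), k)) = Add(A, Add(Mul(2, A), k)) = Add(A, Add(k, Mul(2, A))) = Add(k, Mul(3, A)))
Function('d')(W) = Mul(-4, W) (Function('d')(W) = Mul(Mul(W, 1), -4) = Mul(W, -4) = Mul(-4, W))
Mul(Function('V')(-22, Mul(Add(5, 0), -4)), Pow(Function('d')(-45), -1)) = Mul(Add(Mul(Add(5, 0), -4), Mul(3, -22)), Pow(Mul(-4, -45), -1)) = Mul(Add(Mul(5, -4), -66), Pow(180, -1)) = Mul(Add(-20, -66), Rational(1, 180)) = Mul(-86, Rational(1, 180)) = Rational(-43, 90)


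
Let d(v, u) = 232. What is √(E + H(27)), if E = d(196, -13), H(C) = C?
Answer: √259 ≈ 16.093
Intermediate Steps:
E = 232
√(E + H(27)) = √(232 + 27) = √259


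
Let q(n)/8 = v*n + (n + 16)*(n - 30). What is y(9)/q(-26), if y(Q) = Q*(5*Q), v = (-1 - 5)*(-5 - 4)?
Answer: -405/6752 ≈ -0.059982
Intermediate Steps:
v = 54 (v = -6*(-9) = 54)
y(Q) = 5*Q**2
q(n) = 432*n + 8*(-30 + n)*(16 + n) (q(n) = 8*(54*n + (n + 16)*(n - 30)) = 8*(54*n + (16 + n)*(-30 + n)) = 8*(54*n + (-30 + n)*(16 + n)) = 432*n + 8*(-30 + n)*(16 + n))
y(9)/q(-26) = (5*9**2)/(-3840 + 8*(-26)**2 + 320*(-26)) = (5*81)/(-3840 + 8*676 - 8320) = 405/(-3840 + 5408 - 8320) = 405/(-6752) = 405*(-1/6752) = -405/6752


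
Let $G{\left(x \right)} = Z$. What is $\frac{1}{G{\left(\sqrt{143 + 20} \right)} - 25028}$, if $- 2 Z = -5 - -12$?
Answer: $- \frac{2}{50063} \approx -3.995 \cdot 10^{-5}$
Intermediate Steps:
$Z = - \frac{7}{2}$ ($Z = - \frac{-5 - -12}{2} = - \frac{-5 + 12}{2} = \left(- \frac{1}{2}\right) 7 = - \frac{7}{2} \approx -3.5$)
$G{\left(x \right)} = - \frac{7}{2}$
$\frac{1}{G{\left(\sqrt{143 + 20} \right)} - 25028} = \frac{1}{- \frac{7}{2} - 25028} = \frac{1}{- \frac{50063}{2}} = - \frac{2}{50063}$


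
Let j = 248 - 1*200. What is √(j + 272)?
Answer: 8*√5 ≈ 17.889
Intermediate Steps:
j = 48 (j = 248 - 200 = 48)
√(j + 272) = √(48 + 272) = √320 = 8*√5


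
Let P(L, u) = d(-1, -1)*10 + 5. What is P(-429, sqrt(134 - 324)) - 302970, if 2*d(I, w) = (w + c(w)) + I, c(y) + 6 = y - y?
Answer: -303005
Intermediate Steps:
c(y) = -6 (c(y) = -6 + (y - y) = -6 + 0 = -6)
d(I, w) = -3 + I/2 + w/2 (d(I, w) = ((w - 6) + I)/2 = ((-6 + w) + I)/2 = (-6 + I + w)/2 = -3 + I/2 + w/2)
P(L, u) = -35 (P(L, u) = (-3 + (1/2)*(-1) + (1/2)*(-1))*10 + 5 = (-3 - 1/2 - 1/2)*10 + 5 = -4*10 + 5 = -40 + 5 = -35)
P(-429, sqrt(134 - 324)) - 302970 = -35 - 302970 = -303005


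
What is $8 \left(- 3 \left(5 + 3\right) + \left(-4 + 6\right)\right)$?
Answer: $-176$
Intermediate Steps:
$8 \left(- 3 \left(5 + 3\right) + \left(-4 + 6\right)\right) = 8 \left(\left(-3\right) 8 + 2\right) = 8 \left(-24 + 2\right) = 8 \left(-22\right) = -176$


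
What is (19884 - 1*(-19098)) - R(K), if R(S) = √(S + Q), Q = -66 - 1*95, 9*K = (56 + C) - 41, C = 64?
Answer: 38982 - I*√1370/3 ≈ 38982.0 - 12.338*I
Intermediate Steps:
K = 79/9 (K = ((56 + 64) - 41)/9 = (120 - 41)/9 = (⅑)*79 = 79/9 ≈ 8.7778)
Q = -161 (Q = -66 - 95 = -161)
R(S) = √(-161 + S) (R(S) = √(S - 161) = √(-161 + S))
(19884 - 1*(-19098)) - R(K) = (19884 - 1*(-19098)) - √(-161 + 79/9) = (19884 + 19098) - √(-1370/9) = 38982 - I*√1370/3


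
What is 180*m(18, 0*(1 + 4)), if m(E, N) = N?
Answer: 0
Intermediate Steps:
180*m(18, 0*(1 + 4)) = 180*(0*(1 + 4)) = 180*(0*5) = 180*0 = 0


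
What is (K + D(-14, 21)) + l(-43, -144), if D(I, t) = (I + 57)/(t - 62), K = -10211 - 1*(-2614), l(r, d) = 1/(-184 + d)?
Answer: -2492161/328 ≈ -7598.1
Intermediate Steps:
K = -7597 (K = -10211 + 2614 = -7597)
D(I, t) = (57 + I)/(-62 + t)
(K + D(-14, 21)) + l(-43, -144) = (-7597 + (57 - 14)/(-62 + 21)) + 1/(-184 - 144) = (-7597 + 43/(-41)) + 1/(-328) = (-7597 - 1/41*43) - 1/328 = (-7597 - 43/41) - 1/328 = -311520/41 - 1/328 = -2492161/328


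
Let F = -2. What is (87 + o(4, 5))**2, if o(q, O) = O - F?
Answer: 8836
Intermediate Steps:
o(q, O) = 2 + O (o(q, O) = O - 1*(-2) = O + 2 = 2 + O)
(87 + o(4, 5))**2 = (87 + (2 + 5))**2 = (87 + 7)**2 = 94**2 = 8836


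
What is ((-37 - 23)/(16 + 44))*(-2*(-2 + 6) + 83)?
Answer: -75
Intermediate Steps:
((-37 - 23)/(16 + 44))*(-2*(-2 + 6) + 83) = (-60/60)*(-2*4 + 83) = (-60*1/60)*(-8 + 83) = -1*75 = -75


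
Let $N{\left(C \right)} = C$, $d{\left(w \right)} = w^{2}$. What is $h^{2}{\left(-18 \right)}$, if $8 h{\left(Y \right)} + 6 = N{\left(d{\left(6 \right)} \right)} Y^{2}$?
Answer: $\frac{33977241}{16} \approx 2.1236 \cdot 10^{6}$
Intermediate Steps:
$h{\left(Y \right)} = - \frac{3}{4} + \frac{9 Y^{2}}{2}$ ($h{\left(Y \right)} = - \frac{3}{4} + \frac{6^{2} Y^{2}}{8} = - \frac{3}{4} + \frac{36 Y^{2}}{8} = - \frac{3}{4} + \frac{9 Y^{2}}{2}$)
$h^{2}{\left(-18 \right)} = \left(- \frac{3}{4} + \frac{9 \left(-18\right)^{2}}{2}\right)^{2} = \left(- \frac{3}{4} + \frac{9}{2} \cdot 324\right)^{2} = \left(- \frac{3}{4} + 1458\right)^{2} = \left(\frac{5829}{4}\right)^{2} = \frac{33977241}{16}$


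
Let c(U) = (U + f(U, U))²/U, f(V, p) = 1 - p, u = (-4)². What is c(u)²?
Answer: 1/256 ≈ 0.0039063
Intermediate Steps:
u = 16
c(U) = 1/U (c(U) = (U + (1 - U))²/U = 1²/U = 1/U)
c(u)² = (1/16)² = 1/256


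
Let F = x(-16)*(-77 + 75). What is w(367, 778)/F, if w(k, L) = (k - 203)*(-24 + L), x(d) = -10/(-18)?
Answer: -556452/5 ≈ -1.1129e+5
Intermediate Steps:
x(d) = 5/9 (x(d) = -10*(-1/18) = 5/9)
w(k, L) = (-203 + k)*(-24 + L)
F = -10/9 (F = 5*(-77 + 75)/9 = (5/9)*(-2) = -10/9 ≈ -1.1111)
w(367, 778)/F = (4872 - 203*778 - 24*367 + 778*367)/(-10/9) = (4872 - 157934 - 8808 + 285526)*(-9/10) = 123656*(-9/10) = -556452/5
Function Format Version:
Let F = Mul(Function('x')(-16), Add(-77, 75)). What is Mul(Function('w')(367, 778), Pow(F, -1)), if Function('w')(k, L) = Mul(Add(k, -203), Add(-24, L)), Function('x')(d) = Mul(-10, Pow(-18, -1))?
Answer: Rational(-556452, 5) ≈ -1.1129e+5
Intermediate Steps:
Function('x')(d) = Rational(5, 9) (Function('x')(d) = Mul(-10, Rational(-1, 18)) = Rational(5, 9))
Function('w')(k, L) = Mul(Add(-203, k), Add(-24, L))
F = Rational(-10, 9) (F = Mul(Rational(5, 9), Add(-77, 75)) = Mul(Rational(5, 9), -2) = Rational(-10, 9) ≈ -1.1111)
Mul(Function('w')(367, 778), Pow(F, -1)) = Mul(Add(4872, Mul(-203, 778), Mul(-24, 367), Mul(778, 367)), Pow(Rational(-10, 9), -1)) = Mul(Add(4872, -157934, -8808, 285526), Rational(-9, 10)) = Mul(123656, Rational(-9, 10)) = Rational(-556452, 5)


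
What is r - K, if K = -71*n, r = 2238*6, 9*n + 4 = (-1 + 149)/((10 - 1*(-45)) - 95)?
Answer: 1203053/90 ≈ 13367.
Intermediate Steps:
n = -77/90 (n = -4/9 + ((-1 + 149)/((10 - 1*(-45)) - 95))/9 = -4/9 + (148/((10 + 45) - 95))/9 = -4/9 + (148/(55 - 95))/9 = -4/9 + (148/(-40))/9 = -4/9 + (148*(-1/40))/9 = -4/9 + (⅑)*(-37/10) = -4/9 - 37/90 = -77/90 ≈ -0.85556)
r = 13428
K = 5467/90 (K = -71*(-77/90) = 5467/90 ≈ 60.744)
r - K = 13428 - 1*5467/90 = 13428 - 5467/90 = 1203053/90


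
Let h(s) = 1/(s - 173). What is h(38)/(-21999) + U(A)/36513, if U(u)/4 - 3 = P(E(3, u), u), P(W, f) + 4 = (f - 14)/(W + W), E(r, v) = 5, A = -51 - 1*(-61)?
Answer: -1843859/12048742305 ≈ -0.00015303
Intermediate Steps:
A = 10 (A = -51 + 61 = 10)
P(W, f) = -4 + (-14 + f)/(2*W) (P(W, f) = -4 + (f - 14)/(W + W) = -4 + (-14 + f)/((2*W)) = -4 + (-14 + f)*(1/(2*W)) = -4 + (-14 + f)/(2*W))
U(u) = -48/5 + 2*u/5 (U(u) = 12 + 4*((½)*(-14 + u - 8*5)/5) = 12 + 4*((½)*(⅕)*(-14 + u - 40)) = 12 + 4*((½)*(⅕)*(-54 + u)) = 12 + 4*(-27/5 + u/10) = 12 + (-108/5 + 2*u/5) = -48/5 + 2*u/5)
h(s) = 1/(-173 + s)
h(38)/(-21999) + U(A)/36513 = 1/((-173 + 38)*(-21999)) + (-48/5 + (⅖)*10)/36513 = -1/21999/(-135) + (-48/5 + 4)*(1/36513) = -1/135*(-1/21999) - 28/5*1/36513 = 1/2969865 - 28/182565 = -1843859/12048742305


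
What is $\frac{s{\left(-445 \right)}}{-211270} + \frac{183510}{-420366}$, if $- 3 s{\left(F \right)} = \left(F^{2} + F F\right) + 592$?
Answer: $\frac{1400676052}{7400893735} \approx 0.18926$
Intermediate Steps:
$s{\left(F \right)} = - \frac{592}{3} - \frac{2 F^{2}}{3}$ ($s{\left(F \right)} = - \frac{\left(F^{2} + F F\right) + 592}{3} = - \frac{\left(F^{2} + F^{2}\right) + 592}{3} = - \frac{2 F^{2} + 592}{3} = - \frac{592 + 2 F^{2}}{3} = - \frac{592}{3} - \frac{2 F^{2}}{3}$)
$\frac{s{\left(-445 \right)}}{-211270} + \frac{183510}{-420366} = \frac{- \frac{592}{3} - \frac{2 \left(-445\right)^{2}}{3}}{-211270} + \frac{183510}{-420366} = \left(- \frac{592}{3} - \frac{396050}{3}\right) \left(- \frac{1}{211270}\right) + 183510 \left(- \frac{1}{420366}\right) = \left(- \frac{592}{3} - \frac{396050}{3}\right) \left(- \frac{1}{211270}\right) - \frac{30585}{70061} = \left(-132214\right) \left(- \frac{1}{211270}\right) - \frac{30585}{70061} = \frac{66107}{105635} - \frac{30585}{70061} = \frac{1400676052}{7400893735}$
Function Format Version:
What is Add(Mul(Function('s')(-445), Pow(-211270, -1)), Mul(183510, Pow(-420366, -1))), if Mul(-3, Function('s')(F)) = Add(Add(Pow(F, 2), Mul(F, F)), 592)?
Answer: Rational(1400676052, 7400893735) ≈ 0.18926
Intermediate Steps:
Function('s')(F) = Add(Rational(-592, 3), Mul(Rational(-2, 3), Pow(F, 2))) (Function('s')(F) = Mul(Rational(-1, 3), Add(Add(Pow(F, 2), Mul(F, F)), 592)) = Mul(Rational(-1, 3), Add(Add(Pow(F, 2), Pow(F, 2)), 592)) = Mul(Rational(-1, 3), Add(Mul(2, Pow(F, 2)), 592)) = Mul(Rational(-1, 3), Add(592, Mul(2, Pow(F, 2)))) = Add(Rational(-592, 3), Mul(Rational(-2, 3), Pow(F, 2))))
Add(Mul(Function('s')(-445), Pow(-211270, -1)), Mul(183510, Pow(-420366, -1))) = Add(Mul(Add(Rational(-592, 3), Mul(Rational(-2, 3), Pow(-445, 2))), Pow(-211270, -1)), Mul(183510, Pow(-420366, -1))) = Add(Mul(Add(Rational(-592, 3), Mul(Rational(-2, 3), 198025)), Rational(-1, 211270)), Mul(183510, Rational(-1, 420366))) = Add(Mul(Add(Rational(-592, 3), Rational(-396050, 3)), Rational(-1, 211270)), Rational(-30585, 70061)) = Add(Mul(-132214, Rational(-1, 211270)), Rational(-30585, 70061)) = Add(Rational(66107, 105635), Rational(-30585, 70061)) = Rational(1400676052, 7400893735)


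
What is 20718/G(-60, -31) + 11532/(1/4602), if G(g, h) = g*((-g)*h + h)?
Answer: 1003558695693/18910 ≈ 5.3070e+7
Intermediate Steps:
G(g, h) = g*(h - g*h) (G(g, h) = g*(-g*h + h) = g*(h - g*h))
20718/G(-60, -31) + 11532/(1/4602) = 20718/((-60*(-31)*(1 - 1*(-60)))) + 11532/(1/4602) = 20718/((-60*(-31)*(1 + 60))) + 11532/(1/4602) = 20718/((-60*(-31)*61)) + 11532*4602 = 20718/113460 + 53070264 = 20718*(1/113460) + 53070264 = 3453/18910 + 53070264 = 1003558695693/18910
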